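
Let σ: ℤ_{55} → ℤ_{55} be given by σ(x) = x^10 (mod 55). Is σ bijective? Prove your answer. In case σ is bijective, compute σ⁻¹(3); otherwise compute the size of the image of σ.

6

σ(2): Repeated squaring mod 55: 2^1 ≡ 2, 2^2 ≡ 2² = 4, 2^4 ≡ 4² = 16, 2^8 ≡ 16² = 256 ≡ 36. Since 10 = 8 + 2, 2^10 ≡ 36·4: 36·4 = 144 ≡ 34. So 2^10 ≡ 34 (mod 55).
σ(3): Repeated squaring mod 55: 3^1 ≡ 3, 3^2 ≡ 3² = 9, 3^4 ≡ 9² = 81 ≡ 26, 3^8 ≡ 26² = 676 ≡ 16. Since 10 = 8 + 2, 3^10 ≡ 16·9: 16·9 = 144 ≡ 34. So 3^10 ≡ 34 (mod 55).
So σ(2) = σ(3) = 34 while 2 ≠ 3, therefore σ is not injective, hence not bijective.
Since σ is not bijective, we determine |image(σ)|. Computing x^10 mod 55 for each x (by repeated squaring, reducing mod 55 at every step), the values σ(0), σ(1), …, σ(54) are: 0, 1, 34, 34, 1, 45, 1, 34, 34, 1, 45, 11, 34, 34, 1, 45, 1, 34, 34, 1, 45, 1, 44, 34, 1, 45, 1, 34, 34, 1, 45, 1, 34, 44, 1, 45, 1, 34, 34, 1, 45, 1, 34, 34, 11, 45, 1, 34, 34, 1, 45, 1, 34, 34, 1.
The distinct values are {0, 1, 11, 34, 44, 45}; there are 6 of them.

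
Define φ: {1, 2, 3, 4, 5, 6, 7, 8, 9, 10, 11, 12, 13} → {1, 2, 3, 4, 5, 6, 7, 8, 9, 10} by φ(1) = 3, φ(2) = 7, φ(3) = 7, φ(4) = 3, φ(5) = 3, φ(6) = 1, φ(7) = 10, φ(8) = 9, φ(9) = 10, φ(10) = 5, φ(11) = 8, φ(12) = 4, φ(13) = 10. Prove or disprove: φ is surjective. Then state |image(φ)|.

No element maps to 2, so φ is not surjective.
The image of φ is {1, 3, 4, 5, 7, 8, 9, 10}, which has 8 elements.

8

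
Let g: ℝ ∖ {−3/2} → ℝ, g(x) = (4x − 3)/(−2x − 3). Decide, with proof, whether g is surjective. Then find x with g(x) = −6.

If g(x) = −2, cross-multiplying gives −2(4x − 3) = 4(−2x − 3), which simplifies to 6 = −12 — false.  So −2 has no preimage and g is not surjective.
Solving g(x) = −6: cross-multiplying gives 4x − 3 = −6(−2x − 3), which rearranges to −8x = 21, so x = −21/8.

-21/8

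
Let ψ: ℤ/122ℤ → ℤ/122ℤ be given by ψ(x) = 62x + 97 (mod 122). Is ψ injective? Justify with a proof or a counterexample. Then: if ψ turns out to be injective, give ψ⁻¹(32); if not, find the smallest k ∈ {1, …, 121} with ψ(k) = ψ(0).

61

We have gcd(62, 122) = 2 > 1. Taking s = 0 and t = 61: ψ(0) = 97 and ψ(61) = 62·61 + 97 = 3879 ≡ 97 (mod 122).
So ψ(0) = ψ(61) while 0 ≠ 61, so ψ is not injective.
Since ψ is not injective, we find the least positive k with ψ(k) = ψ(0): this means 62k ≡ 0 (mod 122), i.e. 122 ∣ 62k. Since gcd(62, 122) = 2, dividing through by 2 this holds exactly when 61 ∣ 31k, and as gcd(31, 61) = 1, exactly when 61 ∣ k.
The smallest positive such k is 61.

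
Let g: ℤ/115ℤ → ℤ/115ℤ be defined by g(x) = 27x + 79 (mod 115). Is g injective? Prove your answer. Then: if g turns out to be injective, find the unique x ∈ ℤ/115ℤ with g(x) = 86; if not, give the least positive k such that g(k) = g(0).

111

Suppose g(s) = g(t) in ℤ/115ℤ. Then 27s + 79 ≡ 27t + 79 (mod 115), so 27(s − t) ≡ 0 (mod 115).
Since gcd(27, 115) = 1, 27 is invertible modulo 115, thus s − t ≡ 0 (mod 115), i.e. s = t.
So g is injective.
We now compute 27⁻¹ mod 115 explicitly. Euclid's algorithm: 115 = 4·27 + 7, 27 = 3·7 + 6, 7 = 1·6 + 1; back-substituting gives 1 = 98·27 − 23·115, so 27⁻¹ ≡ 98 (mod 115).
Since g is injective, we compute g⁻¹(86): solve 27x + 79 ≡ 86 (mod 115), i.e. 27x ≡ 7 (mod 115).
Multiplying by 27⁻¹ = 98 gives x ≡ 98·7 = 686 = 5·115 + 111 ≡ 111 (mod 115).
Check: g(111) = 27·111 + 79 = 3076 = 26·115 + 86 ≡ 86 (mod 115).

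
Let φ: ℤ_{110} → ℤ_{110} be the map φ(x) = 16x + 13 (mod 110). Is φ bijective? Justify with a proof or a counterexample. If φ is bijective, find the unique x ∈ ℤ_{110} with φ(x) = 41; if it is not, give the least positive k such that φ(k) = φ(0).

55

We have gcd(16, 110) = 2 > 1. Taking u = 0 and v = 55: φ(0) = 13 and φ(55) = 16·55 + 13 = 893 ≡ 13 (mod 110).
So φ(0) = φ(55) while 0 ≠ 55, hence φ is not injective, hence not bijective.
Since φ is not bijective, we find the least positive k with φ(k) = φ(0): this means 16k ≡ 0 (mod 110), i.e. 110 ∣ 16k. Since gcd(16, 110) = 2, dividing through by 2 this holds exactly when 55 ∣ 8k, and as gcd(8, 55) = 1, exactly when 55 ∣ k.
The smallest positive such k is 55.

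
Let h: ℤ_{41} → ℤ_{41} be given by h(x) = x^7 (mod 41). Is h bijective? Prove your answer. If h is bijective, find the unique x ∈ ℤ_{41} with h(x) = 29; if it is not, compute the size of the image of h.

6

Since 41 is prime, the nonzero elements of ℤ_{41} form a cyclic group of order 40.
As gcd(7, 40) = 1, raising to the 7th power is a bijection on this group: if a^7 ≡ b^7 then (ab^{−1})^7 = 1, and the only element of order dividing gcd(7, 40) = 1 is 1, so a = b.
With h(0) = 0 this makes h injective on all of ℤ_{41}, hence bijective (finite equal-size domain and codomain). In particular h is bijective.
Since h is bijective, we find the preimage of 29. The inverse of x ↦ x^7 on (ℤ_{41})^× is x ↦ x^23, because 7·23 = 161 = 4·40 + 1 ≡ 1 (mod 40) and x^{40} = 1 for x ≠ 0 (Fermat). So h⁻¹(29) = 29^23 mod 41.
Repeated squaring mod 41: 29^1 ≡ 29, 29^2 ≡ 29² = 841 ≡ 21, 29^4 ≡ 21² = 441 ≡ 31, 29^8 ≡ 31² = 961 ≡ 18, 29^16 ≡ 18² = 324 ≡ 37. Since 23 = 16 + 4 + 2 + 1, 29^23 ≡ 37·31·21·29: 37·31 = 1147 ≡ 40, then 40·21 = 840 ≡ 20, then 20·29 = 580 ≡ 6. So 29^23 ≡ 6 (mod 41).
Hence h⁻¹(29) = 6.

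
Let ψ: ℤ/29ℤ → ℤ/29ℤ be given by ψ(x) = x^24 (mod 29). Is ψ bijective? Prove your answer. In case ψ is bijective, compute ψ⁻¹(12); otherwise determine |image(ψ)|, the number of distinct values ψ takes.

ψ(2): Repeated squaring mod 29: 2^1 ≡ 2, 2^2 ≡ 2² = 4, 2^4 ≡ 4² = 16, 2^8 ≡ 16² = 256 ≡ 24, 2^16 ≡ 24² = 576 ≡ 25. Since 24 = 16 + 8, 2^24 ≡ 25·24: 25·24 = 600 ≡ 20. So 2^24 ≡ 20 (mod 29).
ψ(5): Repeated squaring mod 29: 5^1 ≡ 5, 5^2 ≡ 5² = 25, 5^4 ≡ 25² = 625 ≡ 16, 5^8 ≡ 16² = 256 ≡ 24, 5^16 ≡ 24² = 576 ≡ 25. Since 24 = 16 + 8, 5^24 ≡ 25·24: 25·24 = 600 ≡ 20. So 5^24 ≡ 20 (mod 29).
So ψ(2) = ψ(5) = 20 while 2 ≠ 5, thus ψ is not injective, hence not bijective.
Since ψ is not bijective, we determine |image(ψ)|. Computing x^24 mod 29 for each x (by repeated squaring, reducing mod 29 at every step), the values ψ(0), ψ(1), …, ψ(28) are: 0, 1, 20, 24, 23, 20, 16, 24, 25, 25, 23, 7, 1, 7, 16, 16, 7, 1, 7, 23, 25, 25, 24, 16, 20, 23, 24, 20, 1.
The distinct values are {0, 1, 7, 16, 20, 23, 24, 25}; there are 8 of them.

8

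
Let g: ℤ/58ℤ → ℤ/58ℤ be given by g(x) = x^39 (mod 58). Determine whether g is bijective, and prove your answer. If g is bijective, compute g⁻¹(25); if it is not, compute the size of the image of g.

Computing x^39 mod 58 for each x (by repeated squaring, reducing mod 58 at every step), the values g(0), g(1), …, g(57) are: 0, 1, 18, 15, 34, 13, 38, 23, 32, 51, 2, 39, 46, 33, 8, 21, 54, 41, 48, 27, 36, 55, 6, 49, 16, 53, 14, 11, 28, 29, 30, 47, 44, 5, 42, 9, 52, 3, 22, 31, 10, 17, 4, 37, 50, 25, 12, 19, 56, 7, 26, 35, 20, 45, 24, 43, 40, 57.
Every element of ℤ/58ℤ appears exactly once in this list, so g is a bijection, and in particular bijective.
Since g is bijective, we read off the preimage of 25 from the same table: g(45) = 25, so g⁻¹(25) = 45.

45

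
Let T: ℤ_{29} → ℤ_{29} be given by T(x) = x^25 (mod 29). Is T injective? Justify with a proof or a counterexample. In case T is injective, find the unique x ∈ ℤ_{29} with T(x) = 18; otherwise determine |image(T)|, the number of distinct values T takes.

27

Since 29 is prime, the nonzero elements of ℤ_{29} form a cyclic group of order 28.
As gcd(25, 28) = 1, raising to the 25th power is a bijection on this group: if x_1^25 ≡ x_2^25 then (x_1x_2^{−1})^25 = 1, and the only element of order dividing gcd(25, 28) = 1 is 1, so x_1 = x_2.
With T(0) = 0 this makes T injective on all of ℤ_{29}, hence bijective (finite equal-size domain and codomain). In particular T is injective.
Since T is injective, we find the preimage of 18. The inverse of x ↦ x^25 on (ℤ_{29})^× is x ↦ x^9, because 25·9 = 225 = 8·28 + 1 ≡ 1 (mod 28) and x^{28} = 1 for x ≠ 0 (Fermat). So T⁻¹(18) = 18^9 mod 29.
Repeated squaring mod 29: 18^1 ≡ 18, 18^2 ≡ 18² = 324 ≡ 5, 18^4 ≡ 5² = 25, 18^8 ≡ 25² = 625 ≡ 16. Since 9 = 8 + 1, 18^9 ≡ 16·18: 16·18 = 288 ≡ 27. So 18^9 ≡ 27 (mod 29).
Hence T⁻¹(18) = 27.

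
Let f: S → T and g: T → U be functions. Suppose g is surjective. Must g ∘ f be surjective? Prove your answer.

not surjective

No. Take S = {1}, T = U = {1, 2, 3, 4}, f(1) = 1, and g = identity (surjective).
Then (g ∘ f)(1) = 1, and 4 ∈ U has no preimage under g ∘ f, so g ∘ f is not surjective.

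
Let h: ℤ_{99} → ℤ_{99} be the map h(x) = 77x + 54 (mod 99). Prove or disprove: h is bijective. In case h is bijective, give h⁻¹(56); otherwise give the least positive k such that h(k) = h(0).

9

By definition, injectivity means: for all u, v in the domain, h(u) = h(v) implies u = v.
We have gcd(77, 99) = 11 > 1. Taking u = 0 and v = 9: h(0) = 54 and h(9) = 77·9 + 54 = 747 ≡ 54 (mod 99).
So h(0) = h(9) while 0 ≠ 9, hence h is not injective, hence not bijective.
Since h is not bijective, we find the least positive k with h(k) = h(0): this means 77k ≡ 0 (mod 99), i.e. 99 ∣ 77k. Since gcd(77, 99) = 11, dividing through by 11 this holds exactly when 9 ∣ 7k, and as gcd(7, 9) = 1, exactly when 9 ∣ k.
The smallest positive such k is 9.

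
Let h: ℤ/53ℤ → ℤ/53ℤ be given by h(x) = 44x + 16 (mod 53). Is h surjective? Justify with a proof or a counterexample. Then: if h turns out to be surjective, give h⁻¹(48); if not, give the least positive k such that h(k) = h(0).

20

By definition, surjectivity means every element of the codomain has a preimage under h.
Since gcd(44, 53) = 1, 44 is invertible modulo 53. Euclid's algorithm: 53 = 1·44 + 9, 44 = 4·9 + 8, 9 = 1·8 + 1; back-substituting gives 1 = 47·44 − 39·53, so 44⁻¹ ≡ 47 (mod 53).
Then y ↦ 47(y − 16) is a two-sided inverse to h, so every y ∈ ℤ/53ℤ has a preimage.
So h is surjective.
Since h is surjective, we find h⁻¹(48): we need 44x ≡ 48 − 16 ≡ 32 (mod 53). Using 44⁻¹ = 47: x ≡ 47·32 = 1504 = 28·53 + 20, so x = 20.
Check: h(20) = 44·20 + 16 = 896 = 16·53 + 48 ≡ 48 (mod 53).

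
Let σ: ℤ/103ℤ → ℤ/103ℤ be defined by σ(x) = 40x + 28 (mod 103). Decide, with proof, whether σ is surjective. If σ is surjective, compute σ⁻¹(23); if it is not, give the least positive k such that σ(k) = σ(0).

90

Recall that σ is surjective if every y in the codomain equals σ(x) for some x in the domain.
Since gcd(40, 103) = 1, 40 is invertible modulo 103. Euclid's algorithm: 103 = 2·40 + 23, 40 = 1·23 + 17, 23 = 1·17 + 6, 17 = 2·6 + 5, 6 = 1·5 + 1; back-substituting gives 1 = 85·40 − 33·103, so 40⁻¹ ≡ 85 (mod 103).
Then y ↦ 85(y − 28) is a two-sided inverse to σ, so every y ∈ ℤ/103ℤ has a preimage.
So σ is surjective.
Since σ is surjective, we find σ⁻¹(23): we need 40x ≡ 23 − 28 ≡ 98 (mod 103). Using 40⁻¹ = 85: x ≡ 85·98 = 8330 = 80·103 + 90, so x = 90.
Check: σ(90) = 40·90 + 28 = 3628 = 35·103 + 23 ≡ 23 (mod 103).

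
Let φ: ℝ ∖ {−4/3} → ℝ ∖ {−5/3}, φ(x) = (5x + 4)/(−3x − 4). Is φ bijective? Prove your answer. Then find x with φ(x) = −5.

Suppose φ(u) = φ(v). Cross-multiplying: (5u + 4)(−3v − 4) = (5v + 4)(−3u − 4).
Expanding both sides and cancelling the symmetric terms leaves −8·(u − v) = 0. Since −8 ≠ 0, u = v. Thus φ is injective.
For any y ≠ −5/3, solving y(−3x − 4) = 5x + 4 for x gives a well-defined x ≠ −4/3. So φ is surjective.
Hence φ is bijective.
Solving φ(x) = −5: cross-multiplying gives 5x + 4 = −5(−3x − 4), which rearranges to −10x = 16, so x = −8/5.

-8/5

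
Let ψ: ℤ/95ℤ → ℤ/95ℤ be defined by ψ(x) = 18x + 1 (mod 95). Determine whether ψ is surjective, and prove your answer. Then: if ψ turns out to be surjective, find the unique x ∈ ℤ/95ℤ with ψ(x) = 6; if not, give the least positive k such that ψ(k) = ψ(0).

Since gcd(18, 95) = 1, 18 is invertible modulo 95. Euclid's algorithm: 95 = 5·18 + 5, 18 = 3·5 + 3, 5 = 1·3 + 2, 3 = 1·2 + 1; back-substituting gives 1 = 37·18 − 7·95, so 18⁻¹ ≡ 37 (mod 95).
For any y ∈ ℤ/95ℤ, x = 37(y − 1) mod 95 satisfies ψ(x) = 18·37(y − 1) + 1 ≡ y (since 18·37 ≡ 1 mod 95). So every y has a preimage.
Thus ψ is surjective.
Since ψ is surjective, we compute ψ⁻¹(6): solve 18x + 1 ≡ 6 (mod 95), i.e. 18x ≡ 5 (mod 95).
Multiplying by 18⁻¹ = 37 gives x ≡ 37·5 = 185 = 1·95 + 90 ≡ 90 (mod 95).
Check: ψ(90) = 18·90 + 1 = 1621 = 17·95 + 6 ≡ 6 (mod 95).

90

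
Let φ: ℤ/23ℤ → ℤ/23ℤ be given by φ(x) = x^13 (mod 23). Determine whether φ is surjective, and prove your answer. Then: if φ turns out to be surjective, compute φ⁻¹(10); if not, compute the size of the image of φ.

Since 23 is prime, the nonzero elements of ℤ/23ℤ form a cyclic group of order 22.
As gcd(13, 22) = 1, raising to the 13th power is a bijection on this group: if u^13 ≡ v^13 then (uv^{−1})^13 = 1, and the only element of order dividing gcd(13, 22) = 1 is 1, so u = v.
With φ(0) = 0 this makes φ injective on all of ℤ/23ℤ, hence bijective (finite equal-size domain and codomain). In particular φ is surjective.
Since φ is surjective, we find the preimage of 10. The inverse of x ↦ x^13 on (ℤ/23ℤ)^× is x ↦ x^17, because 13·17 = 221 = 10·22 + 1 ≡ 1 (mod 22) and x^{22} = 1 for x ≠ 0 (Fermat). So φ⁻¹(10) = 10^17 mod 23.
Repeated squaring mod 23: 10^1 ≡ 10, 10^2 ≡ 10² = 100 ≡ 8, 10^4 ≡ 8² = 64 ≡ 18, 10^8 ≡ 18² = 324 ≡ 2, 10^16 ≡ 2² = 4. Since 17 = 16 + 1, 10^17 ≡ 4·10: 4·10 = 40 ≡ 17. So 10^17 ≡ 17 (mod 23).
Hence φ⁻¹(10) = 17.

17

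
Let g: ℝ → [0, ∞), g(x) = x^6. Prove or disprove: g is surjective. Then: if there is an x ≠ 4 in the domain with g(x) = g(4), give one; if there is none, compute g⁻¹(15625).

For any y ∈ [0, ∞), x = y^{1/6} ∈ ℝ satisfies x^6 = y, so g is surjective.
For the follow-up, such an x exists: taking x = −4 ∈ ℝ gives g(−4) = 4096 = g(4) with −4 ≠ 4.

-4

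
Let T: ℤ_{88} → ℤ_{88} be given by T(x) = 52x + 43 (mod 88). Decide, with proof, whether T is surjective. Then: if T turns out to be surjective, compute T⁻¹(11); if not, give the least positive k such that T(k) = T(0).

22

Since gcd(52, 88) = 4, we have 52x ≡ 0 (mod 4) for all x, so T(x) ≡ 3 (mod 4).
But 0 ≢ 3 (mod 4), so 0 ∈ ℤ_{88} has no preimage. Hence T is not surjective.
Since T is not surjective, we find the least positive k with T(k) = T(0): this means 52k ≡ 0 (mod 88), i.e. 88 ∣ 52k. Since gcd(52, 88) = 4, dividing through by 4 this holds exactly when 22 ∣ 13k, and as gcd(13, 22) = 1, exactly when 22 ∣ k.
The smallest positive such k is 22.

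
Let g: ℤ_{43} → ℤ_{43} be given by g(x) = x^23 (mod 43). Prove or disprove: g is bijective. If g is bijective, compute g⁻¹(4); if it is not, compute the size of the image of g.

Since 43 is prime, the nonzero elements of ℤ_{43} form a cyclic group of order 42.
As gcd(23, 42) = 1, raising to the 23rd power is a bijection on this group: if u^23 ≡ v^23 then (uv^{−1})^23 = 1, and the only element of order dividing gcd(23, 42) = 1 is 1, so u = v.
With g(0) = 0 this makes g injective on all of ℤ_{43}, hence bijective (finite equal-size domain and codomain). In particular g is bijective.
Since g is bijective, we find the preimage of 4. The inverse of x ↦ x^23 on (ℤ_{43})^× is x ↦ x^11, because 23·11 = 253 = 6·42 + 1 ≡ 1 (mod 42) and x^{42} = 1 for x ≠ 0 (Fermat). So g⁻¹(4) = 4^11 mod 43.
Repeated squaring mod 43: 4^1 ≡ 4, 4^2 ≡ 4² = 16, 4^4 ≡ 16² = 256 ≡ 41, 4^8 ≡ 41² = 1681 ≡ 4. Since 11 = 8 + 2 + 1, 4^11 ≡ 4·16·4: 4·16 = 64 ≡ 21, then 21·4 = 84 ≡ 41. So 4^11 ≡ 41 (mod 43).
Hence g⁻¹(4) = 41.

41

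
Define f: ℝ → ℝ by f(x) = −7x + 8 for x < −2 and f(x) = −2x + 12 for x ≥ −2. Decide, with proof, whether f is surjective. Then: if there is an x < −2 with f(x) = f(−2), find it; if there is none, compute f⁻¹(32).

Both pieces are strictly decreasing (slopes −7 and −2), so each is injective on its own interval.
The left piece maps (−∞, −2) onto (22, ∞); the right piece maps [−2, ∞) onto (−∞, 16].
The union (22, ∞) ∪ (−∞, 16] omits the interval between 22 and 16; in particular 22 has no preimage. So f is not surjective.
Because the two images are disjoint, no x < −2 has f(x) = f(−2), so we compute f⁻¹(32): 32 lies in (22, ∞), so solve −7x + 8 = 32: x = (32 − 8)/(−7) = −24/7.

-24/7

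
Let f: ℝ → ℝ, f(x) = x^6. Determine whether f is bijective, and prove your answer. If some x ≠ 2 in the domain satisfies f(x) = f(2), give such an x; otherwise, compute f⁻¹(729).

f(2) = 64 = (−2)^6 = f(−2) (since 6 is even), with 2 ≠ −2. So f is not injective, hence not bijective.
For the follow-up, such an x exists: taking x = −2 ∈ ℝ gives f(−2) = 64 = f(2) with −2 ≠ 2.

-2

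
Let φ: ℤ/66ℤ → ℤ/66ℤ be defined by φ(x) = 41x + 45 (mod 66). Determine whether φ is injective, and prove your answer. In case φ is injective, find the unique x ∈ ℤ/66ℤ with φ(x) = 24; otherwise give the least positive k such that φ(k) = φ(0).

If φ(u) = φ(v), then 41u ≡ 41v (mod 66). Because gcd(41, 66) = 1, we may cancel 41 to get u ≡ v (mod 66).
So φ is injective.
We now compute 41⁻¹ mod 66 explicitly. Euclid's algorithm: 66 = 1·41 + 25, 41 = 1·25 + 16, 25 = 1·16 + 9, 16 = 1·9 + 7, 9 = 1·7 + 2, 7 = 3·2 + 1; back-substituting gives 1 = 29·41 − 18·66, so 41⁻¹ ≡ 29 (mod 66).
Since φ is injective, we compute φ⁻¹(24): solve 41x + 45 ≡ 24 (mod 66), i.e. 41x ≡ 45 (mod 66).
Multiplying by 41⁻¹ = 29 gives x ≡ 29·45 = 1305 = 19·66 + 51 ≡ 51 (mod 66).
Check: φ(51) = 41·51 + 45 = 2136 = 32·66 + 24 ≡ 24 (mod 66).

51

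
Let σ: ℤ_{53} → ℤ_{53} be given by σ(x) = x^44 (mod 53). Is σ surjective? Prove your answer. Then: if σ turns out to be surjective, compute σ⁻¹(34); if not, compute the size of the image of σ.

14

σ(2): Repeated squaring mod 53: 2^1 ≡ 2, 2^2 ≡ 2² = 4, 2^4 ≡ 4² = 16, 2^8 ≡ 16² = 256 ≡ 44, 2^16 ≡ 44² = 1936 ≡ 28, 2^32 ≡ 28² = 784 ≡ 42. Since 44 = 32 + 8 + 4, 2^44 ≡ 42·44·16: 42·44 = 1848 ≡ 46, then 46·16 = 736 ≡ 47. So 2^44 ≡ 47 (mod 53).
σ(7): Repeated squaring mod 53: 7^1 ≡ 7, 7^2 ≡ 7² = 49, 7^4 ≡ 49² = 2401 ≡ 16, 7^8 ≡ 16² = 256 ≡ 44, 7^16 ≡ 44² = 1936 ≡ 28, 7^32 ≡ 28² = 784 ≡ 42. Since 44 = 32 + 8 + 4, 7^44 ≡ 42·44·16: 42·44 = 1848 ≡ 46, then 46·16 = 736 ≡ 47. So 7^44 ≡ 47 (mod 53).
So σ(2) = σ(7) = 47 while 2 ≠ 7, thus σ is not injective.
A non-injective map from the 53-element set ℤ_{53} to itself takes at most 52 distinct values, so it cannot be surjective. Therefore σ is not surjective.
Since σ is not surjective, we determine |image(σ)|. Computing x^44 mod 53 for each x (by repeated squaring, reducing mod 53 at every step), the values σ(0), σ(1), …, σ(52) are: 0, 1, 47, 24, 36, 46, 15, 47, 49, 46, 42, 16, 16, 28, 36, 44, 24, 13, 42, 28, 13, 15, 10, 1, 10, 49, 44, 44, 49, 10, 1, 10, 15, 13, 28, 42, 13, 24, 44, 36, 28, 16, 16, 42, 46, 49, 47, 15, 46, 36, 24, 47, 1.
The distinct values are {0, 1, 10, 13, 15, 16, 24, 28, 36, 42, 44, 46, 47, 49}; there are 14 of them.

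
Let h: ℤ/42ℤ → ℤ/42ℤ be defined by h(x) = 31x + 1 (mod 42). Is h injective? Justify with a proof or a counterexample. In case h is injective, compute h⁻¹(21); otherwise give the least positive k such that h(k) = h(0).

Suppose h(u) = h(v) in ℤ/42ℤ. Then 31u + 1 ≡ 31v + 1 (mod 42), hence 31(u − v) ≡ 0 (mod 42).
Since gcd(31, 42) = 1, 31 is invertible modulo 42, hence u − v ≡ 0 (mod 42), i.e. u = v.
Therefore h is injective.
We now compute 31⁻¹ mod 42 explicitly. Euclid's algorithm: 42 = 1·31 + 11, 31 = 2·11 + 9, 11 = 1·9 + 2, 9 = 4·2 + 1; back-substituting gives 1 = 19·31 − 14·42, so 31⁻¹ ≡ 19 (mod 42).
Since h is injective, we compute h⁻¹(21): solve 31x + 1 ≡ 21 (mod 42), i.e. 31x ≡ 20 (mod 42).
Multiplying by 31⁻¹ = 19 gives x ≡ 19·20 = 380 = 9·42 + 2 ≡ 2 (mod 42).
Check: h(2) = 31·2 + 1 = 63 = 1·42 + 21 ≡ 21 (mod 42).

2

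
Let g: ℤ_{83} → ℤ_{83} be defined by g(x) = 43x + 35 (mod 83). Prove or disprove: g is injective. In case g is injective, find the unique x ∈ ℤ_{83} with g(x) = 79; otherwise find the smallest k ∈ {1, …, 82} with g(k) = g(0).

Suppose g(u) = g(v) in ℤ_{83}. Then 43u + 35 ≡ 43v + 35 (mod 83), so 43(u − v) ≡ 0 (mod 83).
Since gcd(43, 83) = 1, 43 is invertible modulo 83, hence u − v ≡ 0 (mod 83), i.e. u = v.
So g is injective.
We now compute 43⁻¹ mod 83 explicitly. Euclid's algorithm: 83 = 1·43 + 40, 43 = 1·40 + 3, 40 = 13·3 + 1; back-substituting gives 1 = 56·43 − 29·83, so 43⁻¹ ≡ 56 (mod 83).
Since g is injective, we compute g⁻¹(79): solve 43x + 35 ≡ 79 (mod 83), i.e. 43x ≡ 44 (mod 83).
Multiplying by 43⁻¹ = 56 gives x ≡ 56·44 = 2464 = 29·83 + 57 ≡ 57 (mod 83).
Check: g(57) = 43·57 + 35 = 2486 = 29·83 + 79 ≡ 79 (mod 83).

57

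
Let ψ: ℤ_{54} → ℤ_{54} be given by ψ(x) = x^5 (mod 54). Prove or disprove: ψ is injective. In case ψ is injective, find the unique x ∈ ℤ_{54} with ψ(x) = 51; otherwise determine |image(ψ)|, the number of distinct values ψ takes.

38

ψ(0) = 0^5 = 0.
ψ(6): Repeated squaring mod 54: 6^1 ≡ 6, 6^2 ≡ 6² = 36, 6^4 ≡ 36² = 1296 ≡ 0. Since 5 = 4 + 1, 6^5 ≡ 0·6: 0·6 = 0. So 6^5 ≡ 0 (mod 54).
So ψ(0) = ψ(6) = 0 while 0 ≠ 6, so ψ is not injective.
Since ψ is not injective, we determine |image(ψ)|. Computing x^5 mod 54 for each x (by repeated squaring, reducing mod 54 at every step), the values ψ(0), ψ(1), …, ψ(53) are: 0, 1, 32, 27, 52, 47, 0, 13, 44, 27, 46, 23, 0, 43, 38, 27, 4, 35, 0, 37, 14, 27, 34, 29, 0, 49, 26, 27, 28, 5, 0, 25, 20, 27, 40, 17, 0, 19, 50, 27, 16, 11, 0, 31, 8, 27, 10, 41, 0, 7, 2, 27, 22, 53.
The distinct values are {0, 1, 2, 4, 5, 7, 8, 10, 11, 13, 14, 16, 17, 19, 20, 22, 23, 25, 26, 27, 28, 29, 31, 32, 34, 35, 37, 38, 40, 41, 43, 44, 46, 47, 49, 50, 52, 53}; there are 38 of them.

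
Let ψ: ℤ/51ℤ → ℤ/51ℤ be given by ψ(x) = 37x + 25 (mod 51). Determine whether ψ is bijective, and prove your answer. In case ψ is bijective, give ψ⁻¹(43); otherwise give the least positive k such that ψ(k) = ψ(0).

If ψ(u) = ψ(v), then 37u ≡ 37v (mod 51). Because gcd(37, 51) = 1, we may cancel 37 to get u ≡ v (mod 51).
We now compute 37⁻¹ mod 51 explicitly. Euclid's algorithm: 51 = 1·37 + 14, 37 = 2·14 + 9, 14 = 1·9 + 5, 9 = 1·5 + 4, 5 = 1·4 + 1; back-substituting gives 1 = 40·37 − 29·51, so 37⁻¹ ≡ 40 (mod 51).
Then y ↦ 40(y − 25) is a two-sided inverse to ψ, so every y ∈ ℤ/51ℤ has a preimage.
Therefore ψ is bijective.
Since ψ is bijective, we compute ψ⁻¹(43): solve 37x + 25 ≡ 43 (mod 51), i.e. 37x ≡ 18 (mod 51).
Multiplying by 37⁻¹ = 40 gives x ≡ 40·18 = 720 = 14·51 + 6 ≡ 6 (mod 51).
Check: ψ(6) = 37·6 + 25 = 247 = 4·51 + 43 ≡ 43 (mod 51).

6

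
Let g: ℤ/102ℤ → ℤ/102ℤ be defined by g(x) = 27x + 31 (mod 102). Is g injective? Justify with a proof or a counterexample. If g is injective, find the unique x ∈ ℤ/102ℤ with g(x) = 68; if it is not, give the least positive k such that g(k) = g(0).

34

By definition, g is injective when g(u) = g(v) forces u = v.
We have gcd(27, 102) = 3 > 1. Taking u = 0 and v = 34: g(0) = 31 and g(34) = 27·34 + 31 = 949 ≡ 31 (mod 102).
So g(0) = g(34) while 0 ≠ 34, therefore g is not injective.
Since g is not injective, we find the least positive k with g(k) = g(0): this means 27k ≡ 0 (mod 102), i.e. 102 ∣ 27k. Since gcd(27, 102) = 3, dividing through by 3 this holds exactly when 34 ∣ 9k, and as gcd(9, 34) = 1, exactly when 34 ∣ k.
The smallest positive such k is 34.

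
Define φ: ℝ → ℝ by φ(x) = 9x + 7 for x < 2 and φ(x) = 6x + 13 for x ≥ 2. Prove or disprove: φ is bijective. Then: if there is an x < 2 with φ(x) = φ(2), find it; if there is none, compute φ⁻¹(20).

13/9

Both pieces are strictly increasing (slopes 9 and 6), so each is injective on its own interval.
The left piece maps (−∞, 2) onto (−∞, 25); the right piece maps [2, ∞) onto [25, ∞).
Since 25 = 25, the images partition ℝ: φ is injective and surjective, hence bijective.
Because the two images are disjoint, no x < 2 has φ(x) = φ(2), so we compute φ⁻¹(20): 20 lies in (−∞, 25), so solve 9x + 7 = 20: x = (20 − 7)/9 = 13/9.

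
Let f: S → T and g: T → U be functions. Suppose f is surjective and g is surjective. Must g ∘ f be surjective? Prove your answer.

Let c ∈ U. Since g is surjective, there is b ∈ T with g(b) = c. Since f is surjective, there is a ∈ S with f(a) = b.
Then (g ∘ f)(a) = g(b) = c. Therefore g ∘ f is surjective.

surjective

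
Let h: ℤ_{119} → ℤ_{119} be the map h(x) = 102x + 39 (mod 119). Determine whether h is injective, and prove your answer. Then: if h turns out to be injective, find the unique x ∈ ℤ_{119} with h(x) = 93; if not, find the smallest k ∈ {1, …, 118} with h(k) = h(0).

7

We have gcd(102, 119) = 17 > 1. Taking s = 0 and t = 7: h(0) = 39 and h(7) = 102·7 + 39 = 753 ≡ 39 (mod 119).
So h(0) = h(7) while 0 ≠ 7, hence h is not injective.
Since h is not injective, we find the least positive k with h(k) = h(0): this means 102k ≡ 0 (mod 119), i.e. 119 ∣ 102k. Since gcd(102, 119) = 17, dividing through by 17 this holds exactly when 7 ∣ 6k, and as gcd(6, 7) = 1, exactly when 7 ∣ k.
The smallest positive such k is 7.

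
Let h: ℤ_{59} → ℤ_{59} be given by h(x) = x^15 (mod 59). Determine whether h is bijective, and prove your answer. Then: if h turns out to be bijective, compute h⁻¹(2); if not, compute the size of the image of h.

Since 59 is prime, the nonzero elements of ℤ_{59} form a cyclic group of order 58.
As gcd(15, 58) = 1, raising to the 15th power is a bijection on this group: if x_1^15 ≡ x_2^15 then (x_1x_2^{−1})^15 = 1, and the only element of order dividing gcd(15, 58) = 1 is 1, so x_1 = x_2.
With h(0) = 0 this makes h injective on all of ℤ_{59}, hence bijective (finite equal-size domain and codomain). In particular h is bijective.
Since h is bijective, we find the preimage of 2. The inverse of x ↦ x^15 on (ℤ_{59})^× is x ↦ x^31, because 15·31 = 465 = 8·58 + 1 ≡ 1 (mod 58) and x^{58} = 1 for x ≠ 0 (Fermat). So h⁻¹(2) = 2^31 mod 59.
Repeated squaring mod 59: 2^1 ≡ 2, 2^2 ≡ 2² = 4, 2^4 ≡ 4² = 16, 2^8 ≡ 16² = 256 ≡ 20, 2^16 ≡ 20² = 400 ≡ 46. Since 31 = 16 + 8 + 4 + 2 + 1, 2^31 ≡ 46·20·16·4·2: 46·20 = 920 ≡ 35, then 35·16 = 560 ≡ 29, then 29·4 = 116 ≡ 57, then 57·2 = 114 ≡ 55. So 2^31 ≡ 55 (mod 59).
Hence h⁻¹(2) = 55.

55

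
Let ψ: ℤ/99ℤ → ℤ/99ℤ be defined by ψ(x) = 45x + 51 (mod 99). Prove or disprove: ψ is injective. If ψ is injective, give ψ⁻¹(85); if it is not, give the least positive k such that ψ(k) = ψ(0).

Recall: injectivity means: for all u, v in the domain, ψ(u) = ψ(v) implies u = v.
We have gcd(45, 99) = 9 > 1. Taking u = 0 and v = 11: ψ(0) = 51 and ψ(11) = 45·11 + 51 = 546 ≡ 51 (mod 99).
So ψ(0) = ψ(11) while 0 ≠ 11, so ψ is not injective.
Since ψ is not injective, we find the least positive k with ψ(k) = ψ(0): this means 45k ≡ 0 (mod 99), i.e. 99 ∣ 45k. Since gcd(45, 99) = 9, dividing through by 9 this holds exactly when 11 ∣ 5k, and as gcd(5, 11) = 1, exactly when 11 ∣ k.
The smallest positive such k is 11.

11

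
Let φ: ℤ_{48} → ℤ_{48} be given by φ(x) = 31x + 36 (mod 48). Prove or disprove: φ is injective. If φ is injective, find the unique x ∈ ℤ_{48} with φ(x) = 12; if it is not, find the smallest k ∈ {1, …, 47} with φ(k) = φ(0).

By definition, injectivity means: for all x_1, x_2 in the domain, φ(x_1) = φ(x_2) implies x_1 = x_2.
If φ(x_1) = φ(x_2), then 31x_1 ≡ 31x_2 (mod 48). Because gcd(31, 48) = 1, we may cancel 31 to get x_1 ≡ x_2 (mod 48).
Thus φ is injective.
We now compute 31⁻¹ mod 48 explicitly. Euclid's algorithm: 48 = 1·31 + 17, 31 = 1·17 + 14, 17 = 1·14 + 3, 14 = 4·3 + 2, 3 = 1·2 + 1; back-substituting gives 1 = 31·31 − 20·48, so 31⁻¹ ≡ 31 (mod 48).
Since φ is injective, we compute φ⁻¹(12): solve 31x + 36 ≡ 12 (mod 48), i.e. 31x ≡ 24 (mod 48).
Multiplying by 31⁻¹ = 31 gives x ≡ 31·24 = 744 = 15·48 + 24 ≡ 24 (mod 48).
Check: φ(24) = 31·24 + 36 = 780 = 16·48 + 12 ≡ 12 (mod 48).

24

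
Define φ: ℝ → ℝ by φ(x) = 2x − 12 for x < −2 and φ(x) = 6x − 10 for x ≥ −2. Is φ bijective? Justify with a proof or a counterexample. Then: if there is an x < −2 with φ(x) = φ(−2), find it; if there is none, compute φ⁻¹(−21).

-5

Both pieces are strictly increasing (slopes 2 and 6), so each is injective on its own interval.
The left piece maps (−∞, −2) onto (−∞, −16); the right piece maps [−2, ∞) onto [−22, ∞).
These images overlap. In particular φ(−2) = −22 (right piece), and solving 2x − 12 = −22 on the left piece gives x = −5 < −2.
So φ(−5) = φ(−2) with −5 ≠ −2, and φ is not injective, hence not bijective. This x = −5 is the requested value below −2.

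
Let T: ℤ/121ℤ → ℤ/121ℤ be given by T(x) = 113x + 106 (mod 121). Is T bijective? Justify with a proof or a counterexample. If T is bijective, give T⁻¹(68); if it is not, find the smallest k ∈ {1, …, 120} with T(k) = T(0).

If T(s) = T(t), then 113s ≡ 113t (mod 121). Because gcd(113, 121) = 1, we may cancel 113 to get s ≡ t (mod 121).
We now compute 113⁻¹ mod 121 explicitly. Euclid's algorithm: 121 = 1·113 + 8, 113 = 14·8 + 1; back-substituting gives 1 = 15·113 − 14·121, so 113⁻¹ ≡ 15 (mod 121).
Then y ↦ 15(y − 106) is a two-sided inverse to T, so every y ∈ ℤ/121ℤ has a preimage.
Therefore T is bijective.
Since T is bijective, we find T⁻¹(68): we need 113x ≡ 68 − 106 ≡ 83 (mod 121). Using 113⁻¹ = 15: x ≡ 15·83 = 1245 = 10·121 + 35, so x = 35.
Check: T(35) = 113·35 + 106 = 4061 = 33·121 + 68 ≡ 68 (mod 121).

35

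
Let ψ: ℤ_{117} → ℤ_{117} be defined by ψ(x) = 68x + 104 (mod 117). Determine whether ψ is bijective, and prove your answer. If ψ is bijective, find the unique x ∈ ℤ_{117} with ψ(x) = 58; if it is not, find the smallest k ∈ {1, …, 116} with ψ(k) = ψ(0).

106

By definition, injectivity means: for all a, b in the domain, ψ(a) = ψ(b) implies a = b.
If ψ(a) = ψ(b), then 68a ≡ 68b (mod 117). Because gcd(68, 117) = 1, we may cancel 68 to get a ≡ b (mod 117).
We now compute 68⁻¹ mod 117 explicitly. Euclid's algorithm: 117 = 1·68 + 49, 68 = 1·49 + 19, 49 = 2·19 + 11, 19 = 1·11 + 8, 11 = 1·8 + 3, 8 = 2·3 + 2, 3 = 1·2 + 1; back-substituting gives 1 = 74·68 − 43·117, so 68⁻¹ ≡ 74 (mod 117).
Then y ↦ 74(y − 104) is a two-sided inverse to ψ, so every y ∈ ℤ_{117} has a preimage.
Thus ψ is bijective.
Since ψ is bijective, we find ψ⁻¹(58): we need 68x ≡ 58 − 104 ≡ 71 (mod 117). Using 68⁻¹ = 74: x ≡ 74·71 = 5254 = 44·117 + 106, so x = 106.
Check: ψ(106) = 68·106 + 104 = 7312 = 62·117 + 58 ≡ 58 (mod 117).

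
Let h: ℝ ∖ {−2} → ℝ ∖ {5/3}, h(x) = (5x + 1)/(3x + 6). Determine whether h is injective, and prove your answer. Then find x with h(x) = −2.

Suppose h(s) = h(t). Cross-multiplying: (5s + 1)(3t + 6) = (5t + 1)(3s + 6).
Expanding both sides and cancelling the symmetric terms leaves 27·(s − t) = 0. Since 27 ≠ 0, s = t. Thus h is injective.
Solving h(x) = −2: cross-multiplying gives 5x + 1 = −2(3x + 6), which rearranges to 11x = −13, so x = −13/11.

-13/11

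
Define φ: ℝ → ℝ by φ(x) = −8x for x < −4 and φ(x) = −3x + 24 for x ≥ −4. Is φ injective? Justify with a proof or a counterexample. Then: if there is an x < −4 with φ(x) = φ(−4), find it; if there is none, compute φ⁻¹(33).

Both pieces are strictly decreasing (slopes −8 and −3), so each is injective on its own interval.
The left piece maps (−∞, −4) onto (32, ∞); the right piece maps [−4, ∞) onto (−∞, 36].
These images overlap. In particular φ(−4) = 36 (right piece), and solving −8x = 36 on the left piece gives x = −9/2 < −4.
So φ(−9/2) = φ(−4) with −9/2 ≠ −4, and φ is not injective. This x = −9/2 is the requested value below −4.

-9/2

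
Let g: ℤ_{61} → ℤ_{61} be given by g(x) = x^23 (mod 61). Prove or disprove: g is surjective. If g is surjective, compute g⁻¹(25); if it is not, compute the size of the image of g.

Since 61 is prime, the nonzero elements of ℤ_{61} form a cyclic group of order 60.
As gcd(23, 60) = 1, raising to the 23rd power is a bijection on this group: if u^23 ≡ v^23 then (uv^{−1})^23 = 1, and the only element of order dividing gcd(23, 60) = 1 is 1, so u = v.
With g(0) = 0 this makes g injective on all of ℤ_{61}, hence bijective (finite equal-size domain and codomain). In particular g is surjective.
Since g is surjective, we find the preimage of 25. The inverse of x ↦ x^23 on (ℤ_{61})^× is x ↦ x^47, because 23·47 = 1081 = 18·60 + 1 ≡ 1 (mod 60) and x^{60} = 1 for x ≠ 0 (Fermat). So g⁻¹(25) = 25^47 mod 61.
Repeated squaring mod 61: 25^1 ≡ 25, 25^2 ≡ 25² = 625 ≡ 15, 25^4 ≡ 15² = 225 ≡ 42, 25^8 ≡ 42² = 1764 ≡ 56, 25^16 ≡ 56² = 3136 ≡ 25, 25^32 ≡ 25² = 625 ≡ 15. Since 47 = 32 + 8 + 4 + 2 + 1, 25^47 ≡ 15·56·42·15·25: 15·56 = 840 ≡ 47, then 47·42 = 1974 ≡ 22, then 22·15 = 330 ≡ 25, then 25·25 = 625 ≡ 15. So 25^47 ≡ 15 (mod 61).
Hence g⁻¹(25) = 15.

15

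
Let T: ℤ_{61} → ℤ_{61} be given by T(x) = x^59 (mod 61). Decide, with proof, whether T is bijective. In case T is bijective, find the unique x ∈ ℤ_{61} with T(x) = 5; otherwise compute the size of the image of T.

49

Since 61 is prime, the nonzero elements of ℤ_{61} form a cyclic group of order 60.
As gcd(59, 60) = 1, raising to the 59th power is a bijection on this group: if u^59 ≡ v^59 then (uv^{−1})^59 = 1, and the only element of order dividing gcd(59, 60) = 1 is 1, so u = v.
With T(0) = 0 this makes T injective on all of ℤ_{61}, hence bijective (finite equal-size domain and codomain). In particular T is bijective.
Since T is bijective, we find the preimage of 5. The inverse of x ↦ x^59 on (ℤ_{61})^× is x ↦ x^59, because 59·59 = 3481 = 58·60 + 1 ≡ 1 (mod 60) and x^{60} = 1 for x ≠ 0 (Fermat). So T⁻¹(5) = 5^59 mod 61.
Repeated squaring mod 61: 5^1 ≡ 5, 5^2 ≡ 5² = 25, 5^4 ≡ 25² = 625 ≡ 15, 5^8 ≡ 15² = 225 ≡ 42, 5^16 ≡ 42² = 1764 ≡ 56, 5^32 ≡ 56² = 3136 ≡ 25. Since 59 = 32 + 16 + 8 + 2 + 1, 5^59 ≡ 25·56·42·25·5: 25·56 = 1400 ≡ 58, then 58·42 = 2436 ≡ 57, then 57·25 = 1425 ≡ 22, then 22·5 = 110 ≡ 49. So 5^59 ≡ 49 (mod 61).
Hence T⁻¹(5) = 49.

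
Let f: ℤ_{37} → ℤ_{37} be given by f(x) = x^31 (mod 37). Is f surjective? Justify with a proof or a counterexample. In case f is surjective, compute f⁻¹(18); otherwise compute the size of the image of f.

13

Since 37 is prime, the nonzero elements of ℤ_{37} form a cyclic group of order 36.
As gcd(31, 36) = 1, raising to the 31st power is a bijection on this group: if x_1^31 ≡ x_2^31 then (x_1x_2^{−1})^31 = 1, and the only element of order dividing gcd(31, 36) = 1 is 1, so x_1 = x_2.
With f(0) = 0 this makes f injective on all of ℤ_{37}, hence bijective (finite equal-size domain and codomain). In particular f is surjective.
Since f is surjective, we find the preimage of 18. The inverse of x ↦ x^31 on (ℤ_{37})^× is x ↦ x^7, because 31·7 = 217 = 6·36 + 1 ≡ 1 (mod 36) and x^{36} = 1 for x ≠ 0 (Fermat). So f⁻¹(18) = 18^7 mod 37.
Repeated squaring mod 37: 18^1 ≡ 18, 18^2 ≡ 18² = 324 ≡ 28, 18^4 ≡ 28² = 784 ≡ 7. Since 7 = 4 + 2 + 1, 18^7 ≡ 7·28·18: 7·28 = 196 ≡ 11, then 11·18 = 198 ≡ 13. So 18^7 ≡ 13 (mod 37).
Hence f⁻¹(18) = 13.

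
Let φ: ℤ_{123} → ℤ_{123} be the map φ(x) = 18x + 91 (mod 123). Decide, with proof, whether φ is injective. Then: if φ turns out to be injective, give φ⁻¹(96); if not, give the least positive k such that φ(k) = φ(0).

41

Recall: φ is injective when φ(u) = φ(v) forces u = v.
We have gcd(18, 123) = 3 > 1. Taking u = 0 and v = 41: φ(0) = 91 and φ(41) = 18·41 + 91 = 829 ≡ 91 (mod 123).
So φ(0) = φ(41) while 0 ≠ 41, hence φ is not injective.
Since φ is not injective, we find the least positive k with φ(k) = φ(0): this means 18k ≡ 0 (mod 123), i.e. 123 ∣ 18k. Since gcd(18, 123) = 3, dividing through by 3 this holds exactly when 41 ∣ 6k, and as gcd(6, 41) = 1, exactly when 41 ∣ k.
The smallest positive such k is 41.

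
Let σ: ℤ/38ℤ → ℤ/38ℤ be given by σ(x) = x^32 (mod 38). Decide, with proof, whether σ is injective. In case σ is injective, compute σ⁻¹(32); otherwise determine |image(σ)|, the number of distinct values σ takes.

20

σ(18): Repeated squaring mod 38: 18^1 ≡ 18, 18^2 ≡ 18² = 324 ≡ 20, 18^4 ≡ 20² = 400 ≡ 20, 18^8 ≡ 20² = 400 ≡ 20, 18^16 ≡ 20² = 400 ≡ 20, 18^32 ≡ 20² = 400 ≡ 20. So 18^32 ≡ 20 (mod 38).
σ(20): Repeated squaring mod 38: 20^1 ≡ 20, 20^2 ≡ 20² = 400 ≡ 20, 20^4 ≡ 20² = 400 ≡ 20, 20^8 ≡ 20² = 400 ≡ 20, 20^16 ≡ 20² = 400 ≡ 20, 20^32 ≡ 20² = 400 ≡ 20. So 20^32 ≡ 20 (mod 38).
So σ(18) = σ(20) = 20 while 18 ≠ 20, therefore σ is not injective.
Since σ is not injective, we determine |image(σ)|. Computing x^32 mod 38 for each x (by repeated squaring, reducing mod 38 at every step), the values σ(0), σ(1), …, σ(37) are: 0, 1, 6, 23, 36, 9, 24, 11, 26, 35, 16, 7, 30, 5, 28, 17, 4, 25, 20, 19, 20, 25, 4, 17, 28, 5, 30, 7, 16, 35, 26, 11, 24, 9, 36, 23, 6, 1.
The distinct values are {0, 1, 4, 5, 6, 7, 9, 11, 16, 17, 19, 20, 23, 24, 25, 26, 28, 30, 35, 36}; there are 20 of them.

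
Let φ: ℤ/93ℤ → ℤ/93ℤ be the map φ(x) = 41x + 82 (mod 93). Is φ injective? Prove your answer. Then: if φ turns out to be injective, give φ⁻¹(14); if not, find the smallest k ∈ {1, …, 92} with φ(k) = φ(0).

80

By definition, φ is injective when φ(a) = φ(b) forces a = b.
Suppose φ(a) = φ(b) in ℤ/93ℤ. Then 41a + 82 ≡ 41b + 82 (mod 93), hence 41(a − b) ≡ 0 (mod 93).
Since gcd(41, 93) = 1, 41 is invertible modulo 93, so a − b ≡ 0 (mod 93), i.e. a = b.
Thus φ is injective.
We now compute 41⁻¹ mod 93 explicitly. Euclid's algorithm: 93 = 2·41 + 11, 41 = 3·11 + 8, 11 = 1·8 + 3, 8 = 2·3 + 2, 3 = 1·2 + 1; back-substituting gives 1 = 59·41 − 26·93, so 41⁻¹ ≡ 59 (mod 93).
Since φ is injective, we compute φ⁻¹(14): solve 41x + 82 ≡ 14 (mod 93), i.e. 41x ≡ 25 (mod 93).
Multiplying by 41⁻¹ = 59 gives x ≡ 59·25 = 1475 = 15·93 + 80 ≡ 80 (mod 93).
Check: φ(80) = 41·80 + 82 = 3362 = 36·93 + 14 ≡ 14 (mod 93).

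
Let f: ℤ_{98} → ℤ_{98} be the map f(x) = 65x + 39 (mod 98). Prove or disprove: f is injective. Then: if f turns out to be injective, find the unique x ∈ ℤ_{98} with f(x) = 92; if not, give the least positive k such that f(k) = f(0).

37

Recall: f is injective if f(x_1) = f(x_2) implies x_1 = x_2.
Suppose f(x_1) = f(x_2) in ℤ_{98}. Then 65x_1 + 39 ≡ 65x_2 + 39 (mod 98), therefore 65(x_1 − x_2) ≡ 0 (mod 98).
Since gcd(65, 98) = 1, 65 is invertible modulo 98, so x_1 − x_2 ≡ 0 (mod 98), i.e. x_1 = x_2.
Hence f is injective.
We now compute 65⁻¹ mod 98 explicitly. Euclid's algorithm: 98 = 1·65 + 33, 65 = 1·33 + 32, 33 = 1·32 + 1; back-substituting gives 1 = 95·65 − 63·98, so 65⁻¹ ≡ 95 (mod 98).
Since f is injective, we find f⁻¹(92): we need 65x ≡ 92 − 39 ≡ 53 (mod 98). Using 65⁻¹ = 95: x ≡ 95·53 = 5035 = 51·98 + 37, so x = 37.
Check: f(37) = 65·37 + 39 = 2444 = 24·98 + 92 ≡ 92 (mod 98).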